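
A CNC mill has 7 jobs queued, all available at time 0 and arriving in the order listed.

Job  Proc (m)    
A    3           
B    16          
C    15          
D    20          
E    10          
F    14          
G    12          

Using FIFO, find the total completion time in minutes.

342

FIFO (arrival order): A B C D E F G.
A: 0→3
B: 3→19
C: 19→34
D: 34→54
E: 54→64
F: 64→78
G: 78→90
Sum = 3+19+34+54+64+78+90 = 342.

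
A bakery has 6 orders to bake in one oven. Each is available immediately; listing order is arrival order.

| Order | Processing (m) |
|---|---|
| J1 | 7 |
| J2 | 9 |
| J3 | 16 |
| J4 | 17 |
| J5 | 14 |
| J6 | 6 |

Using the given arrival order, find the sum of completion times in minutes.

FIFO (arrival order): J1 J2 J3 J4 J5 J6.
J1: 0→7
J2: 7→16
J3: 16→32
J4: 32→49
J5: 49→63
J6: 63→69
Sum = 7+16+32+49+63+69 = 236.

236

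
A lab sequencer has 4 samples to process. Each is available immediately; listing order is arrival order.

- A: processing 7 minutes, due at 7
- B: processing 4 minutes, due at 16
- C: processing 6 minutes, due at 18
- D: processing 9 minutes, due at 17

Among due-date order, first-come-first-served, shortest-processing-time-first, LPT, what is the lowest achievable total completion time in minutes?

EDD (increasing due date): A B D C.
A: 0→7
B: 7→11
D: 11→20
C: 20→26
Sum = 7+11+20+26 = 64.
FIFO (arrival order): A B C D.
A: 0→7
B: 7→11
C: 11→17
D: 17→26
Sum = 7+11+17+26 = 61.
SPT (increasing processing time): B C A D.
B: 0→4
C: 4→10
A: 10→17
D: 17→26
Sum = 4+10+17+26 = 57.
LPT (decreasing processing time): D A C B.
D: 0→9
A: 9→16
C: 16→22
B: 22→26
Sum = 9+16+22+26 = 73.
EDD 64, FIFO 61, SPT 57, LPT 73 → minimum 57.

57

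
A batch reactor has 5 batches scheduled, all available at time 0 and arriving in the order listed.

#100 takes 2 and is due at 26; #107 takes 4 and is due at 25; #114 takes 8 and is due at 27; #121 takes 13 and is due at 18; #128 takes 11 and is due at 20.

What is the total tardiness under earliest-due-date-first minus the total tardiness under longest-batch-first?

EDD (increasing due date): #121 #128 #107 #100 #114.
#121: 0→13, due 18, tardiness 0
#128: 13→24, due 20, tardiness 4
#107: 24→28, due 25, tardiness 3
#100: 28→30, due 26, tardiness 4
#114: 30→38, due 27, tardiness 11
Sum = 0+4+3+4+11 = 22.
LPT (decreasing processing time): #121 #128 #114 #107 #100.
#121: 0→13, due 18, tardiness 0
#128: 13→24, due 20, tardiness 4
#114: 24→32, due 27, tardiness 5
#107: 32→36, due 25, tardiness 11
#100: 36→38, due 26, tardiness 12
Sum = 0+4+5+11+12 = 32.
Difference = 22 − 32 = -10.

-10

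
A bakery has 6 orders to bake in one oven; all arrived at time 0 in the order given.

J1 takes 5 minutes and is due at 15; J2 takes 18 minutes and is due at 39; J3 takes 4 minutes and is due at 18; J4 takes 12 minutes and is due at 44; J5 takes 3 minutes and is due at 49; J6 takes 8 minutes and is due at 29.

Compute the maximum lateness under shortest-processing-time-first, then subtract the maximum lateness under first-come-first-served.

-10

SPT (increasing processing time): J5 J3 J1 J6 J4 J2.
J5: 0→3, due 49, lateness -46
J3: 3→7, due 18, lateness -11
J1: 7→12, due 15, lateness -3
J6: 12→20, due 29, lateness -9
J4: 20→32, due 44, lateness -12
J2: 32→50, due 39, lateness 11
Maximum = 11.
FIFO (arrival order): J1 J2 J3 J4 J5 J6.
J1: 0→5, due 15, lateness -10
J2: 5→23, due 39, lateness -16
J3: 23→27, due 18, lateness 9
J4: 27→39, due 44, lateness -5
J5: 39→42, due 49, lateness -7
J6: 42→50, due 29, lateness 21
Maximum = 21.
Difference = 11 − 21 = -10.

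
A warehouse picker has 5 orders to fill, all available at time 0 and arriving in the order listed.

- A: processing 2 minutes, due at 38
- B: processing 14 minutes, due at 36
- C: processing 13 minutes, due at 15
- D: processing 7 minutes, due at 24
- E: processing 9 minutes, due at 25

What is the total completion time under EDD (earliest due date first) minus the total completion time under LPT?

-15

EDD (increasing due date): C D E B A.
C: 0→13
D: 13→20
E: 20→29
B: 29→43
A: 43→45
Sum = 13+20+29+43+45 = 150.
LPT (decreasing processing time): B C E D A.
B: 0→14
C: 14→27
E: 27→36
D: 36→43
A: 43→45
Sum = 14+27+36+43+45 = 165.
Difference = 150 − 165 = -15.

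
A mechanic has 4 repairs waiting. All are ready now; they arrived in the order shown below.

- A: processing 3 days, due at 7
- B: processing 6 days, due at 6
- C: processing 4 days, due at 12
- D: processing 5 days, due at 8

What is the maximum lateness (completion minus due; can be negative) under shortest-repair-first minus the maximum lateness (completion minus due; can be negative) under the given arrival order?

2

SPT (increasing processing time): A C D B.
A: 0→3, due 7, lateness -4
C: 3→7, due 12, lateness -5
D: 7→12, due 8, lateness 4
B: 12→18, due 6, lateness 12
Maximum = 12.
FIFO (arrival order): A B C D.
A: 0→3, due 7, lateness -4
B: 3→9, due 6, lateness 3
C: 9→13, due 12, lateness 1
D: 13→18, due 8, lateness 10
Maximum = 10.
Difference = 12 − 10 = 2.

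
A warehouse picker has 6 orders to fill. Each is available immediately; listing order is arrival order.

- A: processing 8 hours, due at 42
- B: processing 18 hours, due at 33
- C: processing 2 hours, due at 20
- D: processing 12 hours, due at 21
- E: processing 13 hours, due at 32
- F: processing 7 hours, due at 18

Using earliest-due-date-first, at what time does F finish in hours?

EDD (increasing due date): F C D E B A.
F: 0→7

7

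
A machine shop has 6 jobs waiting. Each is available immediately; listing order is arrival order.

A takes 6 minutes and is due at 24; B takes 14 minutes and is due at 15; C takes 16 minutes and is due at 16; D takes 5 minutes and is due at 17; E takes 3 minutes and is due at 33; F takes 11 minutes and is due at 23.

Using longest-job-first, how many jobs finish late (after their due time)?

5

LPT (decreasing processing time): C B F A D E.
C: 0→16, due 16, tardiness 0
B: 16→30, due 15, tardiness 15
F: 30→41, due 23, tardiness 18
A: 41→47, due 24, tardiness 23
D: 47→52, due 17, tardiness 35
E: 52→55, due 33, tardiness 22
Late jobs: 5.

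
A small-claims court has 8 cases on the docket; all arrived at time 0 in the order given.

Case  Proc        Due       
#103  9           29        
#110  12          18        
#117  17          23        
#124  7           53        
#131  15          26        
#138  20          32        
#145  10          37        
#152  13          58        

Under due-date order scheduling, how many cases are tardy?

7

EDD (increasing due date): #110 #117 #131 #103 #138 #145 #124 #152.
#110: 0→12, due 18, tardiness 0
#117: 12→29, due 23, tardiness 6
#131: 29→44, due 26, tardiness 18
#103: 44→53, due 29, tardiness 24
#138: 53→73, due 32, tardiness 41
#145: 73→83, due 37, tardiness 46
#124: 83→90, due 53, tardiness 37
#152: 90→103, due 58, tardiness 45
Late cases: 7.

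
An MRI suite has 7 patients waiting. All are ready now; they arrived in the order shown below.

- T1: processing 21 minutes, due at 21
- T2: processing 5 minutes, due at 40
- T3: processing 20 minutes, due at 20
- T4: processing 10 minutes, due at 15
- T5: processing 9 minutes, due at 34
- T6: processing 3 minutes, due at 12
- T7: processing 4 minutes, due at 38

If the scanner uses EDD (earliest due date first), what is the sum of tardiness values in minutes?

EDD (increasing due date): T6 T4 T3 T1 T5 T7 T2.
T6: 0→3, due 12, tardiness 0
T4: 3→13, due 15, tardiness 0
T3: 13→33, due 20, tardiness 13
T1: 33→54, due 21, tardiness 33
T5: 54→63, due 34, tardiness 29
T7: 63→67, due 38, tardiness 29
T2: 67→72, due 40, tardiness 32
Sum = 0+0+13+33+29+29+32 = 136.

136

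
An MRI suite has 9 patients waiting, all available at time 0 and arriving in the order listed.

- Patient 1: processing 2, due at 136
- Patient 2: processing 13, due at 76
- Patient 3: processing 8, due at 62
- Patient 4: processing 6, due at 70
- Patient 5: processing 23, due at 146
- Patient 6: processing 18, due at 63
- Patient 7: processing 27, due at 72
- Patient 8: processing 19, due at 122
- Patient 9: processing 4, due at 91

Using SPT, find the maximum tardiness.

SPT (increasing processing time): Patient 1 Patient 9 Patient 4 Patient 3 Patient 2 Patient 6 Patient 8 Patient 5 Patient 7.
Patient 1: 0→2, due 136, tardiness 0
Patient 9: 2→6, due 91, tardiness 0
Patient 4: 6→12, due 70, tardiness 0
Patient 3: 12→20, due 62, tardiness 0
Patient 2: 20→33, due 76, tardiness 0
Patient 6: 33→51, due 63, tardiness 0
Patient 8: 51→70, due 122, tardiness 0
Patient 5: 70→93, due 146, tardiness 0
Patient 7: 93→120, due 72, tardiness 48
Maximum = 48.

48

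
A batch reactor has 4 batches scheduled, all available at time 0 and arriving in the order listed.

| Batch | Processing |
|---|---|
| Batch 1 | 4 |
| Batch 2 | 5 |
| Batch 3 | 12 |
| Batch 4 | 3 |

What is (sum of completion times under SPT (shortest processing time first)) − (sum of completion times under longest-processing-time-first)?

-28

SPT (increasing processing time): Batch 4 Batch 1 Batch 2 Batch 3.
Batch 4: 0→3
Batch 1: 3→7
Batch 2: 7→12
Batch 3: 12→24
Sum = 3+7+12+24 = 46.
LPT (decreasing processing time): Batch 3 Batch 2 Batch 1 Batch 4.
Batch 3: 0→12
Batch 2: 12→17
Batch 1: 17→21
Batch 4: 21→24
Sum = 12+17+21+24 = 74.
Difference = 46 − 74 = -28.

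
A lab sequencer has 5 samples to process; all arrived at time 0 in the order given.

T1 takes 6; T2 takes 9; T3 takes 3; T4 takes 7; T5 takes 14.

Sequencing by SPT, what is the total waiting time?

53

SPT (increasing processing time): T3 T1 T4 T2 T5.
T3: waits 0, runs 0→3
T1: waits 3, runs 3→9
T4: waits 9, runs 9→16
T2: waits 16, runs 16→25
T5: waits 25, runs 25→39
Sum = 0+3+9+16+25 = 53.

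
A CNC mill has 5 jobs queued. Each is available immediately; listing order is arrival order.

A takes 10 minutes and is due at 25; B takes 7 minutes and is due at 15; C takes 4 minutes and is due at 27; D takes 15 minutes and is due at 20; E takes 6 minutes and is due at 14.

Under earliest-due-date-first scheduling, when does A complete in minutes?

38

EDD (increasing due date): E B D A C.
E: 0→6
B: 6→13
D: 13→28
A: 28→38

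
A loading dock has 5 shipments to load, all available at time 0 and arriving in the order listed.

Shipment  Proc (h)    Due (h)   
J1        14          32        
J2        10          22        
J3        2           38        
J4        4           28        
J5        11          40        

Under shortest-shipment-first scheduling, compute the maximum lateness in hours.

SPT (increasing processing time): J3 J4 J2 J5 J1.
J3: 0→2, due 38, lateness -36
J4: 2→6, due 28, lateness -22
J2: 6→16, due 22, lateness -6
J5: 16→27, due 40, lateness -13
J1: 27→41, due 32, lateness 9
Maximum = 9.

9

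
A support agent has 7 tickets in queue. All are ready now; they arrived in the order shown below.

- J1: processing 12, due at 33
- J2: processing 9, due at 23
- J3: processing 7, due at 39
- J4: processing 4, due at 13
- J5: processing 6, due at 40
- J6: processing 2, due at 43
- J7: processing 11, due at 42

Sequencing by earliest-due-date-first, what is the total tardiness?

15

EDD (increasing due date): J4 J2 J1 J3 J5 J7 J6.
J4: 0→4, due 13, tardiness 0
J2: 4→13, due 23, tardiness 0
J1: 13→25, due 33, tardiness 0
J3: 25→32, due 39, tardiness 0
J5: 32→38, due 40, tardiness 0
J7: 38→49, due 42, tardiness 7
J6: 49→51, due 43, tardiness 8
Sum = 0+0+0+0+0+7+8 = 15.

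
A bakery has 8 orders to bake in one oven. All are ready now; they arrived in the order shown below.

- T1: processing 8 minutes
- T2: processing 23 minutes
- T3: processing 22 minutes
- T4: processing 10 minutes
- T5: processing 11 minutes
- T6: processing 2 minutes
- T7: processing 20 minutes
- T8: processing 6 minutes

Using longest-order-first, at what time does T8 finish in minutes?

LPT (decreasing processing time): T2 T3 T7 T5 T4 T1 T8 T6.
T2: 0→23
T3: 23→45
T7: 45→65
T5: 65→76
T4: 76→86
T1: 86→94
T8: 94→100

100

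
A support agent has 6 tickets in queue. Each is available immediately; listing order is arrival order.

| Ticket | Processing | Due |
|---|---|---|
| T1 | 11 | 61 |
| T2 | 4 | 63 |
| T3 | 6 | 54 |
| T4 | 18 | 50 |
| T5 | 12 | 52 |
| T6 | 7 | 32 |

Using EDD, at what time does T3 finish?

43

EDD (increasing due date): T6 T4 T5 T3 T1 T2.
T6: 0→7
T4: 7→25
T5: 25→37
T3: 37→43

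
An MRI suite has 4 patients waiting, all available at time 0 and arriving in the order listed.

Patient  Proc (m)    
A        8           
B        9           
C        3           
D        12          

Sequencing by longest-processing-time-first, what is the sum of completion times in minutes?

94

LPT (decreasing processing time): D B A C.
D: 0→12
B: 12→21
A: 21→29
C: 29→32
Sum = 12+21+29+32 = 94.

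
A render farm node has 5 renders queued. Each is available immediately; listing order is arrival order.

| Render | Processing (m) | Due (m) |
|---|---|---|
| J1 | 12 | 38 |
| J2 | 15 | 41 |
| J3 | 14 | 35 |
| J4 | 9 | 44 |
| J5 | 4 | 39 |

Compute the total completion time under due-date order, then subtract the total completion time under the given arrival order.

-15

EDD (increasing due date): J3 J1 J5 J2 J4.
J3: 0→14
J1: 14→26
J5: 26→30
J2: 30→45
J4: 45→54
Sum = 14+26+30+45+54 = 169.
FIFO (arrival order): J1 J2 J3 J4 J5.
J1: 0→12
J2: 12→27
J3: 27→41
J4: 41→50
J5: 50→54
Sum = 12+27+41+50+54 = 184.
Difference = 169 − 184 = -15.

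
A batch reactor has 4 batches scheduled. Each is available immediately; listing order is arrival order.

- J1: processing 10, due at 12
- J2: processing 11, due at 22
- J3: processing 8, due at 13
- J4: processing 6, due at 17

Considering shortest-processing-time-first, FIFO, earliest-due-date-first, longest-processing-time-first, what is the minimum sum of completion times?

SPT (increasing processing time): J4 J3 J1 J2.
J4: 0→6
J3: 6→14
J1: 14→24
J2: 24→35
Sum = 6+14+24+35 = 79.
FIFO (arrival order): J1 J2 J3 J4.
J1: 0→10
J2: 10→21
J3: 21→29
J4: 29→35
Sum = 10+21+29+35 = 95.
EDD (increasing due date): J1 J3 J4 J2.
J1: 0→10
J3: 10→18
J4: 18→24
J2: 24→35
Sum = 10+18+24+35 = 87.
LPT (decreasing processing time): J2 J1 J3 J4.
J2: 0→11
J1: 11→21
J3: 21→29
J4: 29→35
Sum = 11+21+29+35 = 96.
SPT 79, FIFO 95, EDD 87, LPT 96 → minimum 79.

79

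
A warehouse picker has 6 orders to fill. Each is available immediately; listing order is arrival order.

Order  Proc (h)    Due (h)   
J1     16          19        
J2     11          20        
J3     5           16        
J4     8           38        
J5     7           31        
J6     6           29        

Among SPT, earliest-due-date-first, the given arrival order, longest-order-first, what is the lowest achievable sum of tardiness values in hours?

SPT (increasing processing time): J3 J6 J5 J4 J2 J1.
J3: 0→5, due 16, tardiness 0
J6: 5→11, due 29, tardiness 0
J5: 11→18, due 31, tardiness 0
J4: 18→26, due 38, tardiness 0
J2: 26→37, due 20, tardiness 17
J1: 37→53, due 19, tardiness 34
Sum = 0+0+0+0+17+34 = 51.
EDD (increasing due date): J3 J1 J2 J6 J5 J4.
J3: 0→5, due 16, tardiness 0
J1: 5→21, due 19, tardiness 2
J2: 21→32, due 20, tardiness 12
J6: 32→38, due 29, tardiness 9
J5: 38→45, due 31, tardiness 14
J4: 45→53, due 38, tardiness 15
Sum = 0+2+12+9+14+15 = 52.
FIFO (arrival order): J1 J2 J3 J4 J5 J6.
J1: 0→16, due 19, tardiness 0
J2: 16→27, due 20, tardiness 7
J3: 27→32, due 16, tardiness 16
J4: 32→40, due 38, tardiness 2
J5: 40→47, due 31, tardiness 16
J6: 47→53, due 29, tardiness 24
Sum = 0+7+16+2+16+24 = 65.
LPT (decreasing processing time): J1 J2 J4 J5 J6 J3.
J1: 0→16, due 19, tardiness 0
J2: 16→27, due 20, tardiness 7
J4: 27→35, due 38, tardiness 0
J5: 35→42, due 31, tardiness 11
J6: 42→48, due 29, tardiness 19
J3: 48→53, due 16, tardiness 37
Sum = 0+7+0+11+19+37 = 74.
SPT 51, EDD 52, FIFO 65, LPT 74 → minimum 51.

51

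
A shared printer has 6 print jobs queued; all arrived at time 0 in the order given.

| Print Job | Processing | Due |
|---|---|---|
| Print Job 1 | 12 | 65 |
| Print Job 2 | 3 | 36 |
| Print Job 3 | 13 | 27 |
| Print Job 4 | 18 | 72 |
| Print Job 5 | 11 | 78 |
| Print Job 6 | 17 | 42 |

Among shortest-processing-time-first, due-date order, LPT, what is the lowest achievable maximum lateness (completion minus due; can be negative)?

-4

SPT (increasing processing time): Print Job 2 Print Job 5 Print Job 1 Print Job 3 Print Job 6 Print Job 4.
Print Job 2: 0→3, due 36, lateness -33
Print Job 5: 3→14, due 78, lateness -64
Print Job 1: 14→26, due 65, lateness -39
Print Job 3: 26→39, due 27, lateness 12
Print Job 6: 39→56, due 42, lateness 14
Print Job 4: 56→74, due 72, lateness 2
Maximum = 14.
EDD (increasing due date): Print Job 3 Print Job 2 Print Job 6 Print Job 1 Print Job 4 Print Job 5.
Print Job 3: 0→13, due 27, lateness -14
Print Job 2: 13→16, due 36, lateness -20
Print Job 6: 16→33, due 42, lateness -9
Print Job 1: 33→45, due 65, lateness -20
Print Job 4: 45→63, due 72, lateness -9
Print Job 5: 63→74, due 78, lateness -4
Maximum = -4.
LPT (decreasing processing time): Print Job 4 Print Job 6 Print Job 3 Print Job 1 Print Job 5 Print Job 2.
Print Job 4: 0→18, due 72, lateness -54
Print Job 6: 18→35, due 42, lateness -7
Print Job 3: 35→48, due 27, lateness 21
Print Job 1: 48→60, due 65, lateness -5
Print Job 5: 60→71, due 78, lateness -7
Print Job 2: 71→74, due 36, lateness 38
Maximum = 38.
SPT 14, EDD -4, LPT 38 → minimum -4.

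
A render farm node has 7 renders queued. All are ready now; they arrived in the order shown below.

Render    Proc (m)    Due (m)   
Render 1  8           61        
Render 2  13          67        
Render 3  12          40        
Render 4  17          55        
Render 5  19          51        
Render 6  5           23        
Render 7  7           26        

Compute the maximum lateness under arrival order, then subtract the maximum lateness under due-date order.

FIFO (arrival order): Render 1 Render 2 Render 3 Render 4 Render 5 Render 6 Render 7.
Render 1: 0→8, due 61, lateness -53
Render 2: 8→21, due 67, lateness -46
Render 3: 21→33, due 40, lateness -7
Render 4: 33→50, due 55, lateness -5
Render 5: 50→69, due 51, lateness 18
Render 6: 69→74, due 23, lateness 51
Render 7: 74→81, due 26, lateness 55
Maximum = 55.
EDD (increasing due date): Render 6 Render 7 Render 3 Render 5 Render 4 Render 1 Render 2.
Render 6: 0→5, due 23, lateness -18
Render 7: 5→12, due 26, lateness -14
Render 3: 12→24, due 40, lateness -16
Render 5: 24→43, due 51, lateness -8
Render 4: 43→60, due 55, lateness 5
Render 1: 60→68, due 61, lateness 7
Render 2: 68→81, due 67, lateness 14
Maximum = 14.
Difference = 55 − 14 = 41.

41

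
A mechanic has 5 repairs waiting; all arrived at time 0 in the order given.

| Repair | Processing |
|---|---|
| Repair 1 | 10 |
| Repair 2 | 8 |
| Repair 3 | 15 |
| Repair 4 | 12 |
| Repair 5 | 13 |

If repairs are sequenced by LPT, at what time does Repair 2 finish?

LPT (decreasing processing time): Repair 3 Repair 5 Repair 4 Repair 1 Repair 2.
Repair 3: 0→15
Repair 5: 15→28
Repair 4: 28→40
Repair 1: 40→50
Repair 2: 50→58

58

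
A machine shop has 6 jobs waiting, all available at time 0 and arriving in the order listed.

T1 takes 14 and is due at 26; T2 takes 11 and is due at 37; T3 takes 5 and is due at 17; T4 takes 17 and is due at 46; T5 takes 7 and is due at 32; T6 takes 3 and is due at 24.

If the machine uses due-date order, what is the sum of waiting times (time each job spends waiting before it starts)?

104

EDD (increasing due date): T3 T6 T1 T5 T2 T4.
T3: waits 0, runs 0→5
T6: waits 5, runs 5→8
T1: waits 8, runs 8→22
T5: waits 22, runs 22→29
T2: waits 29, runs 29→40
T4: waits 40, runs 40→57
Sum = 0+5+8+22+29+40 = 104.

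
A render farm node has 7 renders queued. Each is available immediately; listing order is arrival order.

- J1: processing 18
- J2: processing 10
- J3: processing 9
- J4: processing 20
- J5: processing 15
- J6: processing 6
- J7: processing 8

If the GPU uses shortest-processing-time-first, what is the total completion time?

276

SPT (increasing processing time): J6 J7 J3 J2 J5 J1 J4.
J6: 0→6
J7: 6→14
J3: 14→23
J2: 23→33
J5: 33→48
J1: 48→66
J4: 66→86
Sum = 6+14+23+33+48+66+86 = 276.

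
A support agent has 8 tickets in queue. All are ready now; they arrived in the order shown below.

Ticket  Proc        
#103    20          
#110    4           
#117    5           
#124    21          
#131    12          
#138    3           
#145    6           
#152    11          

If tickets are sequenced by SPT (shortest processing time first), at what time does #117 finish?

12

SPT (increasing processing time): #138 #110 #117 #145 #152 #131 #103 #124.
#138: 0→3
#110: 3→7
#117: 7→12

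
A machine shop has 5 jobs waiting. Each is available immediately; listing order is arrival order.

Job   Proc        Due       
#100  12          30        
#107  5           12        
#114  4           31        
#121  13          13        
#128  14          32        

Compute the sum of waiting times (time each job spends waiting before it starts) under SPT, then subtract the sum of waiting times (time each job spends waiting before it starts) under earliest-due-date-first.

-19

SPT (increasing processing time): #114 #107 #100 #121 #128.
#114: waits 0, runs 0→4
#107: waits 4, runs 4→9
#100: waits 9, runs 9→21
#121: waits 21, runs 21→34
#128: waits 34, runs 34→48
Sum = 0+4+9+21+34 = 68.
EDD (increasing due date): #107 #121 #100 #114 #128.
#107: waits 0, runs 0→5
#121: waits 5, runs 5→18
#100: waits 18, runs 18→30
#114: waits 30, runs 30→34
#128: waits 34, runs 34→48
Sum = 0+5+18+30+34 = 87.
Difference = 68 − 87 = -19.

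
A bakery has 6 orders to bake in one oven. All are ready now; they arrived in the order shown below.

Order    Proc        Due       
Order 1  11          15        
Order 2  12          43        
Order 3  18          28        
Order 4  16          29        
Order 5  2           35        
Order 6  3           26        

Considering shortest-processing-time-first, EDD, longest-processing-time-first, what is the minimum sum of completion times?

157

SPT (increasing processing time): Order 5 Order 6 Order 1 Order 2 Order 4 Order 3.
Order 5: 0→2
Order 6: 2→5
Order 1: 5→16
Order 2: 16→28
Order 4: 28→44
Order 3: 44→62
Sum = 2+5+16+28+44+62 = 157.
EDD (increasing due date): Order 1 Order 6 Order 3 Order 4 Order 5 Order 2.
Order 1: 0→11
Order 6: 11→14
Order 3: 14→32
Order 4: 32→48
Order 5: 48→50
Order 2: 50→62
Sum = 11+14+32+48+50+62 = 217.
LPT (decreasing processing time): Order 3 Order 4 Order 2 Order 1 Order 6 Order 5.
Order 3: 0→18
Order 4: 18→34
Order 2: 34→46
Order 1: 46→57
Order 6: 57→60
Order 5: 60→62
Sum = 18+34+46+57+60+62 = 277.
SPT 157, EDD 217, LPT 277 → minimum 157.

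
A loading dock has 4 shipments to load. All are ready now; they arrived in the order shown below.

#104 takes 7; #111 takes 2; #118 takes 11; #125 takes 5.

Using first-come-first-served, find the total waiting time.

FIFO (arrival order): #104 #111 #118 #125.
#104: waits 0, runs 0→7
#111: waits 7, runs 7→9
#118: waits 9, runs 9→20
#125: waits 20, runs 20→25
Sum = 0+7+9+20 = 36.

36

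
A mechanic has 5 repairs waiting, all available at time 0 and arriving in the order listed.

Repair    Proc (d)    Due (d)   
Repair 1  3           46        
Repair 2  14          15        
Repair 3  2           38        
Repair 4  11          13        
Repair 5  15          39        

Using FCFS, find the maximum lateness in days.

17

FIFO (arrival order): Repair 1 Repair 2 Repair 3 Repair 4 Repair 5.
Repair 1: 0→3, due 46, lateness -43
Repair 2: 3→17, due 15, lateness 2
Repair 3: 17→19, due 38, lateness -19
Repair 4: 19→30, due 13, lateness 17
Repair 5: 30→45, due 39, lateness 6
Maximum = 17.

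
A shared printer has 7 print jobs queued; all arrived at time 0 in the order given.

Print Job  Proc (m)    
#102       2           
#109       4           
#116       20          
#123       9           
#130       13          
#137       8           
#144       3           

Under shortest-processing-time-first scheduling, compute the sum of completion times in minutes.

SPT (increasing processing time): #102 #144 #109 #137 #123 #130 #116.
#102: 0→2
#144: 2→5
#109: 5→9
#137: 9→17
#123: 17→26
#130: 26→39
#116: 39→59
Sum = 2+5+9+17+26+39+59 = 157.

157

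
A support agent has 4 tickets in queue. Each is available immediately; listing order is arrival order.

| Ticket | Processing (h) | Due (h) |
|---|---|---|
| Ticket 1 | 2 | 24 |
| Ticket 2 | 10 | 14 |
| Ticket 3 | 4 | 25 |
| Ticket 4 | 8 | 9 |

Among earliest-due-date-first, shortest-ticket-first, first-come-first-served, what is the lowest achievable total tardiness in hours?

4

EDD (increasing due date): Ticket 4 Ticket 2 Ticket 1 Ticket 3.
Ticket 4: 0→8, due 9, tardiness 0
Ticket 2: 8→18, due 14, tardiness 4
Ticket 1: 18→20, due 24, tardiness 0
Ticket 3: 20→24, due 25, tardiness 0
Sum = 0+4+0+0 = 4.
SPT (increasing processing time): Ticket 1 Ticket 3 Ticket 4 Ticket 2.
Ticket 1: 0→2, due 24, tardiness 0
Ticket 3: 2→6, due 25, tardiness 0
Ticket 4: 6→14, due 9, tardiness 5
Ticket 2: 14→24, due 14, tardiness 10
Sum = 0+0+5+10 = 15.
FIFO (arrival order): Ticket 1 Ticket 2 Ticket 3 Ticket 4.
Ticket 1: 0→2, due 24, tardiness 0
Ticket 2: 2→12, due 14, tardiness 0
Ticket 3: 12→16, due 25, tardiness 0
Ticket 4: 16→24, due 9, tardiness 15
Sum = 0+0+0+15 = 15.
EDD 4, SPT 15, FIFO 15 → minimum 4.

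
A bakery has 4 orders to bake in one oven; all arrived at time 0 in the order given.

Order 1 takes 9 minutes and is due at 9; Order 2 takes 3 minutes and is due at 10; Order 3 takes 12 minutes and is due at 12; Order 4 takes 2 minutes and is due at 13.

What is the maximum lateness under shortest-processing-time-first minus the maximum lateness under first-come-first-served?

SPT (increasing processing time): Order 4 Order 2 Order 1 Order 3.
Order 4: 0→2, due 13, lateness -11
Order 2: 2→5, due 10, lateness -5
Order 1: 5→14, due 9, lateness 5
Order 3: 14→26, due 12, lateness 14
Maximum = 14.
FIFO (arrival order): Order 1 Order 2 Order 3 Order 4.
Order 1: 0→9, due 9, lateness 0
Order 2: 9→12, due 10, lateness 2
Order 3: 12→24, due 12, lateness 12
Order 4: 24→26, due 13, lateness 13
Maximum = 13.
Difference = 14 − 13 = 1.

1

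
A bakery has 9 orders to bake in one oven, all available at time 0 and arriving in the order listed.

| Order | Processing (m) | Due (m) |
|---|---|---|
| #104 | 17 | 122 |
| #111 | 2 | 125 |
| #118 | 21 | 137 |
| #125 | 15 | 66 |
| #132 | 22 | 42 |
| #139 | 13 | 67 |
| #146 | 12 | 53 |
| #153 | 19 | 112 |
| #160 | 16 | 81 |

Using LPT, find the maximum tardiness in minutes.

82

LPT (decreasing processing time): #132 #118 #153 #104 #160 #125 #139 #146 #111.
#132: 0→22, due 42, tardiness 0
#118: 22→43, due 137, tardiness 0
#153: 43→62, due 112, tardiness 0
#104: 62→79, due 122, tardiness 0
#160: 79→95, due 81, tardiness 14
#125: 95→110, due 66, tardiness 44
#139: 110→123, due 67, tardiness 56
#146: 123→135, due 53, tardiness 82
#111: 135→137, due 125, tardiness 12
Maximum = 82.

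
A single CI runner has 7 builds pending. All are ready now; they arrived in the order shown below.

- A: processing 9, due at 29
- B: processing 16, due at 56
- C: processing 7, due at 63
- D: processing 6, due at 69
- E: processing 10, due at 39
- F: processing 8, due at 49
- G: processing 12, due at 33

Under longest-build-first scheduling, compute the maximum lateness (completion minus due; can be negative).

LPT (decreasing processing time): B G E A F C D.
B: 0→16, due 56, lateness -40
G: 16→28, due 33, lateness -5
E: 28→38, due 39, lateness -1
A: 38→47, due 29, lateness 18
F: 47→55, due 49, lateness 6
C: 55→62, due 63, lateness -1
D: 62→68, due 69, lateness -1
Maximum = 18.

18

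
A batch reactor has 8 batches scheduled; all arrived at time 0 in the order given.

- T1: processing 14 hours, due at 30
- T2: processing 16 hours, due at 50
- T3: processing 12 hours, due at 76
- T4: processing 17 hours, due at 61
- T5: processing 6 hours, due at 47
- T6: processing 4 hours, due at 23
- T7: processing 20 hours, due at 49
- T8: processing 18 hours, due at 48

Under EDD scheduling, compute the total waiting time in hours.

EDD (increasing due date): T6 T1 T5 T8 T7 T2 T4 T3.
T6: waits 0, runs 0→4
T1: waits 4, runs 4→18
T5: waits 18, runs 18→24
T8: waits 24, runs 24→42
T7: waits 42, runs 42→62
T2: waits 62, runs 62→78
T4: waits 78, runs 78→95
T3: waits 95, runs 95→107
Sum = 0+4+18+24+42+62+78+95 = 323.

323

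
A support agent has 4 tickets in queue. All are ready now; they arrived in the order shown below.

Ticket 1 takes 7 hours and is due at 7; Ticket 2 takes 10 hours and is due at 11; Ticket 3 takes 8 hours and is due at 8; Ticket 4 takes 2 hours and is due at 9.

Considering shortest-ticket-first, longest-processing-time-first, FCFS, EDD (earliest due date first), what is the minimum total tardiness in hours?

27

SPT (increasing processing time): Ticket 4 Ticket 1 Ticket 3 Ticket 2.
Ticket 4: 0→2, due 9, tardiness 0
Ticket 1: 2→9, due 7, tardiness 2
Ticket 3: 9→17, due 8, tardiness 9
Ticket 2: 17→27, due 11, tardiness 16
Sum = 0+2+9+16 = 27.
LPT (decreasing processing time): Ticket 2 Ticket 3 Ticket 1 Ticket 4.
Ticket 2: 0→10, due 11, tardiness 0
Ticket 3: 10→18, due 8, tardiness 10
Ticket 1: 18→25, due 7, tardiness 18
Ticket 4: 25→27, due 9, tardiness 18
Sum = 0+10+18+18 = 46.
FIFO (arrival order): Ticket 1 Ticket 2 Ticket 3 Ticket 4.
Ticket 1: 0→7, due 7, tardiness 0
Ticket 2: 7→17, due 11, tardiness 6
Ticket 3: 17→25, due 8, tardiness 17
Ticket 4: 25→27, due 9, tardiness 18
Sum = 0+6+17+18 = 41.
EDD (increasing due date): Ticket 1 Ticket 3 Ticket 4 Ticket 2.
Ticket 1: 0→7, due 7, tardiness 0
Ticket 3: 7→15, due 8, tardiness 7
Ticket 4: 15→17, due 9, tardiness 8
Ticket 2: 17→27, due 11, tardiness 16
Sum = 0+7+8+16 = 31.
SPT 27, LPT 46, FIFO 41, EDD 31 → minimum 27.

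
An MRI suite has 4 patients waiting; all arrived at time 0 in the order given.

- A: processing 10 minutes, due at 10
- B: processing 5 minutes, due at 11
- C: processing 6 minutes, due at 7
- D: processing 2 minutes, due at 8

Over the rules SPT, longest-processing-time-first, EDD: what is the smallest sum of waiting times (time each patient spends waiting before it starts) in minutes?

22

SPT (increasing processing time): D B C A.
D: waits 0, runs 0→2
B: waits 2, runs 2→7
C: waits 7, runs 7→13
A: waits 13, runs 13→23
Sum = 0+2+7+13 = 22.
LPT (decreasing processing time): A C B D.
A: waits 0, runs 0→10
C: waits 10, runs 10→16
B: waits 16, runs 16→21
D: waits 21, runs 21→23
Sum = 0+10+16+21 = 47.
EDD (increasing due date): C D A B.
C: waits 0, runs 0→6
D: waits 6, runs 6→8
A: waits 8, runs 8→18
B: waits 18, runs 18→23
Sum = 0+6+8+18 = 32.
SPT 22, LPT 47, EDD 32 → minimum 22.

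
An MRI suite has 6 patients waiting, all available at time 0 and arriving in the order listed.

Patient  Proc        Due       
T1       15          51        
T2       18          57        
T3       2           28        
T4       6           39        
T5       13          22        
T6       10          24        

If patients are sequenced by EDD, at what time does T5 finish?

EDD (increasing due date): T5 T6 T3 T4 T1 T2.
T5: 0→13

13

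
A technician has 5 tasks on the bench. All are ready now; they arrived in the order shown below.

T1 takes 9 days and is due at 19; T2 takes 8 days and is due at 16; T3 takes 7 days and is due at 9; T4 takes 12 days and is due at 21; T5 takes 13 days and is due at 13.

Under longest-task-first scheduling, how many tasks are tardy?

LPT (decreasing processing time): T5 T4 T1 T2 T3.
T5: 0→13, due 13, tardiness 0
T4: 13→25, due 21, tardiness 4
T1: 25→34, due 19, tardiness 15
T2: 34→42, due 16, tardiness 26
T3: 42→49, due 9, tardiness 40
Late tasks: 4.

4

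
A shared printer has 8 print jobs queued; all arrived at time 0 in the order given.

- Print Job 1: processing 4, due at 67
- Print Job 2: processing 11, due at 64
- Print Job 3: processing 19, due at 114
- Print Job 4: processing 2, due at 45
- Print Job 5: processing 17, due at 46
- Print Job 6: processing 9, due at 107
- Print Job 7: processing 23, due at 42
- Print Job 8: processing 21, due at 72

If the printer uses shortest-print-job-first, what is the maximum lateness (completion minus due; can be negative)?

SPT (increasing processing time): Print Job 4 Print Job 1 Print Job 6 Print Job 2 Print Job 5 Print Job 3 Print Job 8 Print Job 7.
Print Job 4: 0→2, due 45, lateness -43
Print Job 1: 2→6, due 67, lateness -61
Print Job 6: 6→15, due 107, lateness -92
Print Job 2: 15→26, due 64, lateness -38
Print Job 5: 26→43, due 46, lateness -3
Print Job 3: 43→62, due 114, lateness -52
Print Job 8: 62→83, due 72, lateness 11
Print Job 7: 83→106, due 42, lateness 64
Maximum = 64.

64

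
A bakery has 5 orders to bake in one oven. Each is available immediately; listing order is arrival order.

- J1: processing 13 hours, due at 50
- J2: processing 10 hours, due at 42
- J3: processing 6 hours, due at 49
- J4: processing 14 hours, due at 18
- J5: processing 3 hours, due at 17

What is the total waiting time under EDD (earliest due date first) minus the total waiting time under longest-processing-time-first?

-41

EDD (increasing due date): J5 J4 J2 J3 J1.
J5: waits 0, runs 0→3
J4: waits 3, runs 3→17
J2: waits 17, runs 17→27
J3: waits 27, runs 27→33
J1: waits 33, runs 33→46
Sum = 0+3+17+27+33 = 80.
LPT (decreasing processing time): J4 J1 J2 J3 J5.
J4: waits 0, runs 0→14
J1: waits 14, runs 14→27
J2: waits 27, runs 27→37
J3: waits 37, runs 37→43
J5: waits 43, runs 43→46
Sum = 0+14+27+37+43 = 121.
Difference = 80 − 121 = -41.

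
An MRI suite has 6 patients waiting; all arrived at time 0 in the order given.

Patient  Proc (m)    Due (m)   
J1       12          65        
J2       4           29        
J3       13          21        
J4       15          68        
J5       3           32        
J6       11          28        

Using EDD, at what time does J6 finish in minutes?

EDD (increasing due date): J3 J6 J2 J5 J1 J4.
J3: 0→13
J6: 13→24

24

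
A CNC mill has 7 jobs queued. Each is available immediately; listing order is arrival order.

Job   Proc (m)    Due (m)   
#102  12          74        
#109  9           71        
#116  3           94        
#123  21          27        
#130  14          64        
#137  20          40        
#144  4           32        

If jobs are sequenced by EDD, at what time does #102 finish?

80

EDD (increasing due date): #123 #144 #137 #130 #109 #102 #116.
#123: 0→21
#144: 21→25
#137: 25→45
#130: 45→59
#109: 59→68
#102: 68→80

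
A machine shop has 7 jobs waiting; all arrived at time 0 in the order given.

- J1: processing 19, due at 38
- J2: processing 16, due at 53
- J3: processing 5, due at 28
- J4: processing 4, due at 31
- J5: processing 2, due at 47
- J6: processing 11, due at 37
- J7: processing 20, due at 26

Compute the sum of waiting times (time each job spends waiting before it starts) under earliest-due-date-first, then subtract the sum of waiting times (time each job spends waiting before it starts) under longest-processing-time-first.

-92

EDD (increasing due date): J7 J3 J4 J6 J1 J5 J2.
J7: waits 0, runs 0→20
J3: waits 20, runs 20→25
J4: waits 25, runs 25→29
J6: waits 29, runs 29→40
J1: waits 40, runs 40→59
J5: waits 59, runs 59→61
J2: waits 61, runs 61→77
Sum = 0+20+25+29+40+59+61 = 234.
LPT (decreasing processing time): J7 J1 J2 J6 J3 J4 J5.
J7: waits 0, runs 0→20
J1: waits 20, runs 20→39
J2: waits 39, runs 39→55
J6: waits 55, runs 55→66
J3: waits 66, runs 66→71
J4: waits 71, runs 71→75
J5: waits 75, runs 75→77
Sum = 0+20+39+55+66+71+75 = 326.
Difference = 234 − 326 = -92.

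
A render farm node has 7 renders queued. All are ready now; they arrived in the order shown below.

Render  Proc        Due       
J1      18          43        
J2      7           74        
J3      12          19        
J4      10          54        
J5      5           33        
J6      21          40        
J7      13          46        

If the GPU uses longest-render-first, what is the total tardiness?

LPT (decreasing processing time): J6 J1 J7 J3 J4 J2 J5.
J6: 0→21, due 40, tardiness 0
J1: 21→39, due 43, tardiness 0
J7: 39→52, due 46, tardiness 6
J3: 52→64, due 19, tardiness 45
J4: 64→74, due 54, tardiness 20
J2: 74→81, due 74, tardiness 7
J5: 81→86, due 33, tardiness 53
Sum = 0+0+6+45+20+7+53 = 131.

131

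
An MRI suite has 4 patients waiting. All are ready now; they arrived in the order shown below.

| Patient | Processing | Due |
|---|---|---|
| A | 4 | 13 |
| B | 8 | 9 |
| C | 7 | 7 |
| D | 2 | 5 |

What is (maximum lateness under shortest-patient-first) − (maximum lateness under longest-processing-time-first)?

-4

SPT (increasing processing time): D A C B.
D: 0→2, due 5, lateness -3
A: 2→6, due 13, lateness -7
C: 6→13, due 7, lateness 6
B: 13→21, due 9, lateness 12
Maximum = 12.
LPT (decreasing processing time): B C A D.
B: 0→8, due 9, lateness -1
C: 8→15, due 7, lateness 8
A: 15→19, due 13, lateness 6
D: 19→21, due 5, lateness 16
Maximum = 16.
Difference = 12 − 16 = -4.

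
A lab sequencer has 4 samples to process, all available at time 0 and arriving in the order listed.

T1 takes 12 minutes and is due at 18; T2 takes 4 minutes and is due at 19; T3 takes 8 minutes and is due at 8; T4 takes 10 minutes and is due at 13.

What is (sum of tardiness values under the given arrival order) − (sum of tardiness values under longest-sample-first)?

FIFO (arrival order): T1 T2 T3 T4.
T1: 0→12, due 18, tardiness 0
T2: 12→16, due 19, tardiness 0
T3: 16→24, due 8, tardiness 16
T4: 24→34, due 13, tardiness 21
Sum = 0+0+16+21 = 37.
LPT (decreasing processing time): T1 T4 T3 T2.
T1: 0→12, due 18, tardiness 0
T4: 12→22, due 13, tardiness 9
T3: 22→30, due 8, tardiness 22
T2: 30→34, due 19, tardiness 15
Sum = 0+9+22+15 = 46.
Difference = 37 − 46 = -9.

-9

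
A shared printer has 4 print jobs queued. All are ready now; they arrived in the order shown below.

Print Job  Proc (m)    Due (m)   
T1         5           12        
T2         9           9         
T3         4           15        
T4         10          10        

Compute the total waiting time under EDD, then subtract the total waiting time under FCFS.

EDD (increasing due date): T2 T4 T1 T3.
T2: waits 0, runs 0→9
T4: waits 9, runs 9→19
T1: waits 19, runs 19→24
T3: waits 24, runs 24→28
Sum = 0+9+19+24 = 52.
FIFO (arrival order): T1 T2 T3 T4.
T1: waits 0, runs 0→5
T2: waits 5, runs 5→14
T3: waits 14, runs 14→18
T4: waits 18, runs 18→28
Sum = 0+5+14+18 = 37.
Difference = 52 − 37 = 15.

15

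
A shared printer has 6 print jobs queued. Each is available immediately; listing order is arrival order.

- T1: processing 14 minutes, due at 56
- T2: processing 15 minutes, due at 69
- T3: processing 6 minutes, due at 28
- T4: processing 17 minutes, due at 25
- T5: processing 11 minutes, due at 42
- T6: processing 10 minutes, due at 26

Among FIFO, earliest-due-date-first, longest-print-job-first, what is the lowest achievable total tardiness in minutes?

FIFO (arrival order): T1 T2 T3 T4 T5 T6.
T1: 0→14, due 56, tardiness 0
T2: 14→29, due 69, tardiness 0
T3: 29→35, due 28, tardiness 7
T4: 35→52, due 25, tardiness 27
T5: 52→63, due 42, tardiness 21
T6: 63→73, due 26, tardiness 47
Sum = 0+0+7+27+21+47 = 102.
EDD (increasing due date): T4 T6 T3 T5 T1 T2.
T4: 0→17, due 25, tardiness 0
T6: 17→27, due 26, tardiness 1
T3: 27→33, due 28, tardiness 5
T5: 33→44, due 42, tardiness 2
T1: 44→58, due 56, tardiness 2
T2: 58→73, due 69, tardiness 4
Sum = 0+1+5+2+2+4 = 14.
LPT (decreasing processing time): T4 T2 T1 T5 T6 T3.
T4: 0→17, due 25, tardiness 0
T2: 17→32, due 69, tardiness 0
T1: 32→46, due 56, tardiness 0
T5: 46→57, due 42, tardiness 15
T6: 57→67, due 26, tardiness 41
T3: 67→73, due 28, tardiness 45
Sum = 0+0+0+15+41+45 = 101.
FIFO 102, EDD 14, LPT 101 → minimum 14.

14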